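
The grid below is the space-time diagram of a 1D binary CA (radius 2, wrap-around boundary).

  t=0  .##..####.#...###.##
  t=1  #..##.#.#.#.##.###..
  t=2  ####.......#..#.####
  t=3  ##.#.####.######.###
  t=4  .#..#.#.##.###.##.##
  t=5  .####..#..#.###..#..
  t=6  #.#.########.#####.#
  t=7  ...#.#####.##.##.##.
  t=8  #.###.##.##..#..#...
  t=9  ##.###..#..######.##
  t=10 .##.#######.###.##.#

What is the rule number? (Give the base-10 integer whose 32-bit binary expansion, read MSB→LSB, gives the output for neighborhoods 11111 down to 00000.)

3122645629

  #####|#  b31=1 t=2,i=0
  ####.|.  b30=0 t=0,i=7
  ###.#|#  b29=1 t=0,i=8
  ###..|#  b28=1 t=1,i=17
  ##.##|#  b27=1 t=0,i=0
  ##.#.|.  b26=0 t=0,i=9
  ##..#|#  b25=1 t=0,i=3
  ##...|.  b24=0 t=2,i=4
  #.###|.  b23=0 t=1,i=15
  #.##.|.  b22=0 t=0,i=1
  #.#.#|.  b21=0 t=1,i=6
  #.#..|#  b20=1 t=0,i=10
  #..##|#  b19=1 t=0,i=4
  #..#.|#  b18=1 t=1,i=19
  #...#|#  b17=1 t=0,i=12
  #....|#  b16=1 t=2,i=5
  .####|#  b15=1 t=0,i=6
  .###.|#  b14=1 t=0,i=15
  .##.#|.  b13=0 t=0,i=19
  .##..|.  b12=0 t=0,i=2
  .#.##|#  b11=1 t=1,i=11
  .#.#.|.  b10=0 t=1,i=7
  .#..#|#  b9=1 t=1,i=1
  .#...|.  b8=0 t=0,i=11
  ..###|.  b7=0 t=0,i=5
  ..##.|#  b6=1 t=1,i=3
  ..#.#|#  b5=1 t=2,i=14
  ..#..|#  b4=1 t=1,i=0
  ...##|#  b3=1 t=0,i=13
  ...#.|#  b2=1 t=2,i=10
  ....#|.  b1=0 t=2,i=9
  .....|#  b0=1 t=2,i=6
  bits 10111010000111111100101001111101 = 3122645629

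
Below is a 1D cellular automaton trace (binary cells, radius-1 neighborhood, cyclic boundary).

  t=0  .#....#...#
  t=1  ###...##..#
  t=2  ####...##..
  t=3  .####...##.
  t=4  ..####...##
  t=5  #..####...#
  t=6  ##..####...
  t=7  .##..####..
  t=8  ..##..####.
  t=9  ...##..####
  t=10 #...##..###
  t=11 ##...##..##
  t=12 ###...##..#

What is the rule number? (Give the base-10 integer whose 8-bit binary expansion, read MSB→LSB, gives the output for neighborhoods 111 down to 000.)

244

  [7] ### => #  t=1,i=0
  [6] ##. => #  t=1,i=2
  [5] #.# => #  t=0,i=0
  [4] #.. => #  t=0,i=2
  [3] .## => .  t=1,i=6
  [2] .#. => #  t=0,i=1
  [1] ..# => .  t=0,i=5
  [0] ... => .  t=0,i=3
  bits 11110100 = 244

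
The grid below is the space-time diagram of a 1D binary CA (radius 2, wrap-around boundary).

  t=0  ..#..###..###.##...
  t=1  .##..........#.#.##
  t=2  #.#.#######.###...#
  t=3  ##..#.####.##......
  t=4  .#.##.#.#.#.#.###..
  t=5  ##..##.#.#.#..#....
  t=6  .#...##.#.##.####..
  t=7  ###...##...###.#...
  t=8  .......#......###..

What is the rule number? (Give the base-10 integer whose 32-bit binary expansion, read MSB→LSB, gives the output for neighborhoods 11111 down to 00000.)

  ##### -> #   bit 31 = 1  t=2,i=6
  ####. -> #   bit 30 = 1  t=2,i=9
  ###.# -> .   bit 29 = 0  t=0,i=12
  ###.. -> .   bit 28 = 0  t=0,i=7
  ##.## -> #   bit 27 = 1  t=0,i=13
  ##.#. -> #   bit 26 = 1  t=2,i=1
  ##..# -> .   bit 25 = 0  t=0,i=8
  ##... -> .   bit 24 = 0  t=0,i=16
  #.### -> #   bit 23 = 1  t=2,i=4
  #.##. -> .   bit 22 = 0  t=0,i=14
  #.#.# -> .   bit 21 = 0  t=1,i=15
  #.#.. -> #   bit 20 = 1  t=5,i=11
  #..## -> .   bit 19 = 0  t=0,i=4
  #..#. -> #   bit 18 = 1  t=3,i=3
  #...# -> .   bit 17 = 0  t=2,i=16
  #.... -> #   bit 16 = 1  t=0,i=17
  .#### -> .   bit 15 = 0  t=2,i=5
  .###. -> .   bit 14 = 0  t=0,i=6
  .##.# -> #   bit 13 = 1  t=1,i=18
  .##.. -> #   bit 12 = 1  t=0,i=15
  .#.## -> .   bit 11 = 0  t=1,i=16
  .#.#. -> #   bit 10 = 1  t=1,i=14
  .#..# -> .   bit 9 = 0  t=0,i=3
  .#... -> #   bit 8 = 1  t=5,i=15
  ..### -> .   bit 7 = 0  t=0,i=5
  ..##. -> .   bit 6 = 0  t=2,i=18
  ..#.# -> #   bit 5 = 1  t=1,i=13
  ..#.. -> #   bit 4 = 1  t=0,i=2
  ...## -> .   bit 3 = 0  t=2,i=17
  ...#. -> #   bit 2 = 1  t=0,i=1
  ....# -> .   bit 1 = 0  t=0,i=0
  ..... -> #   bit 0 = 1  t=0,i=18
  bits 11001100100101010011010100110101 = 3432330549

3432330549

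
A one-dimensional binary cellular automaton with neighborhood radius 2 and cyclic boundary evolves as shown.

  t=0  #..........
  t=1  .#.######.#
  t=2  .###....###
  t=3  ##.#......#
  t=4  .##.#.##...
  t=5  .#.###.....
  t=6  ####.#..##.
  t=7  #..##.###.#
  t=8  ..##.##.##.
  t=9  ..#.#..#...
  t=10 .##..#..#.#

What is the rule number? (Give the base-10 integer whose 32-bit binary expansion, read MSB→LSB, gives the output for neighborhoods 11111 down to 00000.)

1017645925

  nb #####: next=.  (t=1,i=5, bit31=0)
  nb ####.: next=.  (t=1,i=7, bit30=0)
  nb ###.#: next=#  (t=1,i=8, bit29=1)
  nb ###..: next=#  (t=2,i=3, bit28=1)
  nb ##.##: next=#  (t=2,i=0, bit27=1)
  nb ##.#.: next=#  (t=1,i=9, bit26=1)
  nb ##..#: next=.  (t=7,i=1, bit25=0)
  nb ##...: next=.  (t=2,i=4, bit24=0)
  nb #.###: next=#  (t=1,i=3, bit23=1)
  nb #.##.: next=.  (t=4,i=6, bit22=0)
  nb #.#.#: next=#  (t=1,i=1, bit21=1)
  nb #.#..: next=.  (t=3,i=3, bit20=0)
  nb #..##: next=#  (t=6,i=7, bit19=1)
  nb #..#.: next=.  (t=9,i=6, bit18=0)
  nb #...#: next=.  (t=8,i=0, bit17=0)
  nb #....: next=.  (t=0,i=2, bit16=0)
  nb .####: next=.  (t=1,i=4, bit15=0)
  nb .###.: next=.  (t=2,i=2, bit14=0)
  nb .##.#: next=.  (t=4,i=2, bit13=0)
  nb .##..: next=.  (t=4,i=7, bit12=0)
  nb .#.##: next=#  (t=1,i=2, bit11=1)
  nb .#.#.: next=.  (t=1,i=0, bit10=0)
  nb .#..#: next=#  (t=6,i=6, bit9=1)
  nb .#...: next=#  (t=0,i=1, bit8=1)
  nb ..###: next=.  (t=2,i=8, bit7=0)
  nb ..##.: next=#  (t=4,i=1, bit6=1)
  nb ..#.#: next=#  (t=5,i=1, bit5=1)
  nb ..#..: next=.  (t=0,i=0, bit4=0)
  nb ...##: next=.  (t=2,i=7, bit3=0)
  nb ...#.: next=#  (t=0,i=10, bit2=1)
  nb ....#: next=.  (t=0,i=9, bit1=0)
  nb .....: next=#  (t=0,i=3, bit0=1)
  bits 00111100101010000000101101100101 = 1017645925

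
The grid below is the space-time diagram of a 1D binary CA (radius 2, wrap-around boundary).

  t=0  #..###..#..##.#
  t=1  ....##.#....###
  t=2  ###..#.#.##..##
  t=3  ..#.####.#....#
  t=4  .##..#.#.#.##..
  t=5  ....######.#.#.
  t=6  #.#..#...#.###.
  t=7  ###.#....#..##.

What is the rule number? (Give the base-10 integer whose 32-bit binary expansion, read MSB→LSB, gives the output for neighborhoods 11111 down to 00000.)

  #####|.  b31=0 t=2,i=0
  ####.|.  b30=0 t=2,i=1
  ###.#|#  b29=1 t=3,i=7
  ###..|#  b28=1 t=0,i=5
  ##.##|#  b27=1 t=0,i=13
  ##.#.|.  b26=0 t=1,i=6
  ##..#|.  b25=0 t=0,i=1
  ##...|#  b24=1 t=1,i=0
  #.###|.  b23=0 t=3,i=4
  #.##.|#  b22=1 t=0,i=14
  #.#.#|#  b21=1 t=2,i=7
  #.#..|#  b20=1 t=1,i=7
  #..##|.  b19=0 t=0,i=2
  #..#.|#  b18=1 t=0,i=7
  #...#|.  b17=0 t=4,i=14
  #....|#  b16=1 t=1,i=1
  .####|#  b15=1 t=2,i=14
  .###.|#  b14=1 t=0,i=4
  .##.#|#  b13=1 t=0,i=12
  .##..|.  b12=0 t=0,i=0
  .#.##|.  b11=0 t=2,i=8
  .#.#.|#  b10=1 t=2,i=6
  .#..#|.  b9=0 t=0,i=9
  .#...|.  b8=0 t=1,i=8
  ..###|.  b7=0 t=0,i=3
  ..##.|.  b6=0 t=0,i=11
  ..#.#|#  b5=1 t=2,i=5
  ..#..|.  b4=0 t=0,i=8
  ...##|.  b3=0 t=1,i=3
  ...#.|.  b2=0 t=3,i=13
  ....#|#  b1=1 t=1,i=2
  .....|.  b0=0 t=5,i=1
  bits 00111001011101011110010000100010 = 964027426

964027426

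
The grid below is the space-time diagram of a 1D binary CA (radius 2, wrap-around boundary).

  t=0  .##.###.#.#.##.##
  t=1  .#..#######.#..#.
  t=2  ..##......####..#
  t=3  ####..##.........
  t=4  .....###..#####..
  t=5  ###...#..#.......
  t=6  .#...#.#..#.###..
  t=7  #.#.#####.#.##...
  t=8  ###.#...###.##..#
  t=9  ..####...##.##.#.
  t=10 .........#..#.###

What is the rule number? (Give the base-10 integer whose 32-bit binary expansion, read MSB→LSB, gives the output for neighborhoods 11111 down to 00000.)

620255077

  ##### -> .   bit 31 = 0  t=1,i=6
  ####. -> .   bit 30 = 0  t=1,i=9
  ###.# -> #   bit 29 = 1  t=0,i=6
  ###.. -> .   bit 28 = 0  t=2,i=13
  ##.## -> .   bit 27 = 0  t=0,i=0
  ##.#. -> #   bit 26 = 1  t=0,i=7
  ##..# -> .   bit 25 = 0  t=2,i=14
  ##... -> .   bit 24 = 0  t=2,i=4
  #.### -> #   bit 23 = 1  t=0,i=4
  #.##. -> #   bit 22 = 1  t=0,i=1
  #.#.# -> #   bit 21 = 1  t=0,i=8
  #.#.. -> #   bit 20 = 1  t=1,i=12
  #..## -> #   bit 19 = 1  t=1,i=3
  #..#. -> .   bit 18 = 0  t=1,i=0
  #...# -> .   bit 17 = 0  t=5,i=4
  #.... -> .   bit 16 = 0  t=2,i=5
  .#### -> .   bit 15 = 0  t=1,i=5
  .###. -> #   bit 14 = 1  t=0,i=5
  .##.# -> .   bit 13 = 0  t=0,i=2
  .##.. -> #   bit 12 = 1  t=2,i=3
  .#.## -> .   bit 11 = 0  t=0,i=11
  .#.#. -> #   bit 10 = 1  t=0,i=9
  .#..# -> #   bit 9 = 1  t=1,i=2
  .#... -> #   bit 8 = 1  t=5,i=10
  ..### -> .   bit 7 = 0  t=1,i=4
  ..##. -> #   bit 6 = 1  t=2,i=2
  ..#.# -> #   bit 5 = 1  t=6,i=5
  ..#.. -> .   bit 4 = 0  t=1,i=1
  ...## -> .   bit 3 = 0  t=2,i=9
  ...#. -> #   bit 2 = 1  t=5,i=5
  ....# -> .   bit 1 = 0  t=2,i=8
  ..... -> #   bit 0 = 1  t=2,i=6
  bits 00100100111110000101011101100101 = 620255077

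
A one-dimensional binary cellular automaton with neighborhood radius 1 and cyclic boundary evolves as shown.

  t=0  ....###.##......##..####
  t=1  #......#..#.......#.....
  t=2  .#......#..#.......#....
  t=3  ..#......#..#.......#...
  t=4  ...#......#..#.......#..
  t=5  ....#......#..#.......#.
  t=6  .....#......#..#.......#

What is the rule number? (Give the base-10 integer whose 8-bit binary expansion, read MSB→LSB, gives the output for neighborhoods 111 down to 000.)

  ### -> .   bit 7 = 0  t=0,i=5
  ##. -> .   bit 6 = 0  t=0,i=6
  #.# -> #   bit 5 = 1  t=0,i=7
  #.. -> #   bit 4 = 1  t=0,i=0
  .## -> .   bit 3 = 0  t=0,i=4
  .#. -> .   bit 2 = 0  t=1,i=0
  ..# -> .   bit 1 = 0  t=0,i=3
  ... -> .   bit 0 = 0  t=0,i=1
  bits 00110000 = 48

48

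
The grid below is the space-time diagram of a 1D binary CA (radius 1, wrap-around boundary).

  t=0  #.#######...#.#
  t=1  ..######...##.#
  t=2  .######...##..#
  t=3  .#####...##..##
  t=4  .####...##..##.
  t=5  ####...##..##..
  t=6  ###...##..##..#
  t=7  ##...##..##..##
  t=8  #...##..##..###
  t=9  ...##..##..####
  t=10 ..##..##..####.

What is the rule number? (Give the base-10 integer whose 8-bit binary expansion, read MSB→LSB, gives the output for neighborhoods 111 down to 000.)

142

  ###|#  b7=1 t=0,i=3
  ##.|.  b6=0 t=0,i=0
  #.#|.  b5=0 t=0,i=1
  #..|.  b4=0 t=0,i=9
  .##|#  b3=1 t=0,i=2
  .#.|#  b2=1 t=0,i=12
  ..#|#  b1=1 t=0,i=11
  ...|.  b0=0 t=0,i=10
  bits 10001110 = 142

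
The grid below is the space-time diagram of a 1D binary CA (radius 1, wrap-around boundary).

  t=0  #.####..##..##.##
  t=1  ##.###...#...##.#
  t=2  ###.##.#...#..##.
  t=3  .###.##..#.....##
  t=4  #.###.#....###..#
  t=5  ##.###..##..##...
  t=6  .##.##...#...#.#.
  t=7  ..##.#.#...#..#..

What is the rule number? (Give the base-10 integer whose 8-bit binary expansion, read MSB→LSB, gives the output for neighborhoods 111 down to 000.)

225

  [7] ### => #  t=0,i=3
  [6] ##. => #  t=0,i=0
  [5] #.# => #  t=0,i=1
  [4] #.. => .  t=0,i=6
  [3] .## => .  t=0,i=2
  [2] .#. => .  t=1,i=9
  [1] ..# => .  t=0,i=7
  [0] ... => #  t=1,i=7
  bits 11100001 = 225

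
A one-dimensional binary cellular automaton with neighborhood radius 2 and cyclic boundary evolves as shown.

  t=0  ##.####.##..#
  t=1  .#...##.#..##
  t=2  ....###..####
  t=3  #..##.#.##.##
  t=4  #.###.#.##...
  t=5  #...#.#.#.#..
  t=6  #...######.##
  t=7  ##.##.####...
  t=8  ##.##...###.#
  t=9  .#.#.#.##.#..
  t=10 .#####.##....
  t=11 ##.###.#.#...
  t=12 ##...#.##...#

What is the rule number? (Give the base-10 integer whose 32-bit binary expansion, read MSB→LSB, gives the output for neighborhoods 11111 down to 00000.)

4050396920

  nb #####: next=#  (t=6,i=6, bit31=1)
  nb ####.: next=#  (t=0,i=5, bit30=1)
  nb ###.#: next=#  (t=0,i=1, bit29=1)
  nb ###..: next=#  (t=2,i=6, bit28=1)
  nb ##.##: next=.  (t=0,i=2, bit27=0)
  nb ##.#.: next=.  (t=1,i=0, bit26=0)
  nb ##..#: next=.  (t=0,i=10, bit25=0)
  nb ##...: next=#  (t=2,i=0, bit24=1)
  nb #.###: next=.  (t=0,i=3, bit23=0)
  nb #.##.: next=#  (t=0,i=8, bit22=1)
  nb #.#.#: next=#  (t=3,i=6, bit21=1)
  nb #.#..: next=.  (t=1,i=1, bit20=0)
  nb #..##: next=#  (t=0,i=11, bit19=1)
  nb #..#.: next=#  (t=5,i=12, bit18=1)
  nb #...#: next=.  (t=1,i=3, bit17=0)
  nb #....: next=.  (t=2,i=1, bit16=0)
  nb .####: next=.  (t=0,i=4, bit15=0)
  nb .###.: next=.  (t=0,i=0, bit14=0)
  nb .##.#: next=#  (t=1,i=6, bit13=1)
  nb .##..: next=.  (t=0,i=9, bit12=0)
  nb .#.##: next=.  (t=3,i=7, bit11=0)
  nb .#.#.: next=#  (t=5,i=5, bit10=1)
  nb .#..#: next=#  (t=1,i=9, bit9=1)
  nb .#...: next=.  (t=1,i=2, bit8=0)
  nb ..###: next=#  (t=0,i=12, bit7=1)
  nb ..##.: next=#  (t=1,i=5, bit6=1)
  nb ..#.#: next=#  (t=4,i=0, bit5=1)
  nb ..#..: next=#  (t=5,i=0, bit4=1)
  nb ...##: next=#  (t=1,i=4, bit3=1)
  nb ...#.: next=.  (t=4,i=12, bit2=0)
  nb ....#: next=.  (t=2,i=2, bit1=0)
  nb .....: next=.  (t=10,i=11, bit0=0)
  bits 11110001011011000010011011111000 = 4050396920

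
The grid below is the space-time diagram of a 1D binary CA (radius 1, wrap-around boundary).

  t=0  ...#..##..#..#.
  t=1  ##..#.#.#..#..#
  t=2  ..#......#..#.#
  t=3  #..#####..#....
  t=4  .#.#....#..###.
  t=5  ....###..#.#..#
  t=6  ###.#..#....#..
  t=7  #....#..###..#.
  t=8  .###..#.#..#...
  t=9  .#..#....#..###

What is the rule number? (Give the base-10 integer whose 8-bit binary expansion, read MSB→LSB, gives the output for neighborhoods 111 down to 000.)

25

  ### -> .   bit 7 = 0  t=1,i=0
  ##. -> .   bit 6 = 0  t=0,i=7
  #.# -> .   bit 5 = 0  t=1,i=5
  #.. -> #   bit 4 = 1  t=0,i=4
  .## -> #   bit 3 = 1  t=0,i=6
  .#. -> .   bit 2 = 0  t=0,i=3
  ..# -> .   bit 1 = 0  t=0,i=2
  ... -> #   bit 0 = 1  t=0,i=0
  bits 00011001 = 25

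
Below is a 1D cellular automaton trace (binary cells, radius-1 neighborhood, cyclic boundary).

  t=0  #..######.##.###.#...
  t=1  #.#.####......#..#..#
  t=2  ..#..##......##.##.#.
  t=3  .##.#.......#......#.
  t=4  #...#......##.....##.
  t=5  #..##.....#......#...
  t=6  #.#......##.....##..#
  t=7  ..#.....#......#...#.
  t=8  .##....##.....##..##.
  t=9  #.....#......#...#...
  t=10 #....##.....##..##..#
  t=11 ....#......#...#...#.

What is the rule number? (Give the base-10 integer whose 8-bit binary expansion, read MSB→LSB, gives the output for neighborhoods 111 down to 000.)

134

  [7] ### => #  t=0,i=4
  [6] ##. => .  t=0,i=8
  [5] #.# => .  t=0,i=9
  [4] #.. => .  t=0,i=1
  [3] .## => .  t=0,i=3
  [2] .#. => #  t=0,i=0
  [1] ..# => #  t=0,i=2
  [0] ... => .  t=0,i=19
  bits 10000110 = 134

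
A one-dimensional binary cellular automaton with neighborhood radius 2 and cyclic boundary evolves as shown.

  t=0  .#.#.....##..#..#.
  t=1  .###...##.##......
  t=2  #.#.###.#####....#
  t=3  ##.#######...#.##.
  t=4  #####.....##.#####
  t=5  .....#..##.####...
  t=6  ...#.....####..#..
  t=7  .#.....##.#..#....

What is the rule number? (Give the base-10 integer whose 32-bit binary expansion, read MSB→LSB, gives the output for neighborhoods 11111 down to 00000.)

802356266

  #####|.  b31=0 t=2,i=10
  ####.|.  b30=0 t=2,i=11
  ###.#|#  b29=1 t=2,i=6
  ###..|.  b28=0 t=1,i=3
  ##.##|#  b27=1 t=1,i=9
  ##.#.|#  b26=1 t=2,i=1
  ##..#|#  b25=1 t=0,i=11
  ##...|#  b24=1 t=1,i=4
  #.###|#  b23=1 t=2,i=4
  #.##.|#  b22=1 t=1,i=10
  #.#.#|.  b21=0 t=2,i=2
  #.#..|#  b20=1 t=0,i=3
  #..##|.  b19=0 t=5,i=7
  #..#.|.  b18=0 t=0,i=0
  #...#|#  b17=1 t=1,i=5
  #....|.  b16=0 t=0,i=5
  .####|#  b15=1 t=2,i=9
  .###.|#  b14=1 t=1,i=2
  .##.#|#  b13=1 t=1,i=8
  .##..|#  b12=1 t=0,i=10
  .#.##|#  b11=1 t=2,i=3
  .#.#.|#  b10=1 t=0,i=2
  .#..#|.  b9=0 t=0,i=14
  .#...|.  b8=0 t=0,i=4
  ..###|.  b7=0 t=1,i=1
  ..##.|.  b6=0 t=0,i=9
  ..#.#|#  b5=1 t=0,i=1
  ..#..|.  b4=0 t=0,i=13
  ...##|#  b3=1 t=0,i=8
  ...#.|.  b2=0 t=3,i=12
  ....#|#  b1=1 t=0,i=7
  .....|.  b0=0 t=0,i=6
  bits 00101111110100101111110000101010 = 802356266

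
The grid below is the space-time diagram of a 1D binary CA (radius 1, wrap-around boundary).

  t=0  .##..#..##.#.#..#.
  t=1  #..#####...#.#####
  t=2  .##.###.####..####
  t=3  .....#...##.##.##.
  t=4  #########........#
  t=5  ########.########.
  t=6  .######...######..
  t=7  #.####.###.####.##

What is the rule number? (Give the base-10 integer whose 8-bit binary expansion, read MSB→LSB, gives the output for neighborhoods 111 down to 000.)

151

  ###|#  b7=1 t=1,i=4
  ##.|.  b6=0 t=0,i=2
  #.#|.  b5=0 t=0,i=10
  #..|#  b4=1 t=0,i=3
  .##|.  b3=0 t=0,i=1
  .#.|#  b2=1 t=0,i=5
  ..#|#  b1=1 t=0,i=0
  ...|#  b0=1 t=1,i=9
  bits 10010111 = 151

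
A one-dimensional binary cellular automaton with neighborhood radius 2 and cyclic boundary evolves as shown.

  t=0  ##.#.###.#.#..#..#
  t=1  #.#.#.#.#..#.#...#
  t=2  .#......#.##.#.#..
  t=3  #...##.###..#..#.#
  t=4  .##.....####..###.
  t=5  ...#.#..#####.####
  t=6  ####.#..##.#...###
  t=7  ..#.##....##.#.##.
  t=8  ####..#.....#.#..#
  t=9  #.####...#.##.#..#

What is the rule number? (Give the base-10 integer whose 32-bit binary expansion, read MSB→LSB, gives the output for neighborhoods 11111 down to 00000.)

  nb #####: next=.  (t=5,i=10, bit31=0)
  nb ####.: next=#  (t=4,i=10, bit30=1)
  nb ###.#: next=.  (t=0,i=1, bit29=0)
  nb ###..: next=#  (t=3,i=9, bit28=1)
  nb ##.##: next=.  (t=3,i=6, bit27=0)
  nb ##.#.: next=#  (t=0,i=2, bit26=1)
  nb ##..#: next=#  (t=3,i=10, bit25=1)
  nb ##...: next=#  (t=3,i=1, bit24=1)
  nb #.###: next=.  (t=0,i=5, bit23=0)
  nb #.##.: next=.  (t=2,i=10, bit22=0)
  nb #.#.#: next=.  (t=0,i=3, bit21=0)
  nb #.#..: next=#  (t=0,i=11, bit20=1)
  nb #..##: next=.  (t=0,i=16, bit19=0)
  nb #..#.: next=#  (t=0,i=13, bit18=1)
  nb #...#: next=#  (t=1,i=15, bit17=1)
  nb #....: next=.  (t=2,i=3, bit16=0)
  nb .####: next=#  (t=4,i=9, bit15=1)
  nb .###.: next=#  (t=0,i=0, bit14=1)
  nb .##.#: next=.  (t=1,i=0, bit13=0)
  nb .##..: next=.  (t=3,i=0, bit12=0)
  nb .#.##: next=#  (t=0,i=4, bit11=1)
  nb .#.#.: next=.  (t=0,i=10, bit10=0)
  nb .#..#: next=.  (t=0,i=12, bit9=0)
  nb .#...: next=.  (t=1,i=14, bit8=0)
  nb ..###: next=#  (t=0,i=17, bit7=1)
  nb ..##.: next=.  (t=1,i=17, bit6=0)
  nb ..#.#: next=#  (t=1,i=11, bit5=1)
  nb ..#..: next=.  (t=0,i=14, bit4=0)
  nb ...##: next=.  (t=1,i=16, bit3=0)
  nb ...#.: next=#  (t=2,i=0, bit2=1)
  nb ....#: next=.  (t=2,i=6, bit1=0)
  nb .....: next=#  (t=2,i=4, bit0=1)
  bits 01010111000101101100100010100101 = 1461110949

1461110949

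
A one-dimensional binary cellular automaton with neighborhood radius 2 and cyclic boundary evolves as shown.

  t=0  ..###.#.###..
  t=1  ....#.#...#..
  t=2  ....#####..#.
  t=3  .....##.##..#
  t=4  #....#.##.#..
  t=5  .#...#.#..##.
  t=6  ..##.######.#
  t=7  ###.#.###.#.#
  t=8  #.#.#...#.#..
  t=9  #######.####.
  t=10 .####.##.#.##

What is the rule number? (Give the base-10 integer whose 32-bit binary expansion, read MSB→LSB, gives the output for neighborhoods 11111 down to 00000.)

  ##### -> #   bit 31 = 1  t=2,i=6
  ####. -> .   bit 30 = 0  t=2,i=7
  ###.# -> #   bit 29 = 1  t=0,i=4
  ###.. -> #   bit 28 = 1  t=0,i=10
  ##.## -> #   bit 27 = 1  t=3,i=7
  ##.#. -> .   bit 26 = 0  t=0,i=5
  ##..# -> #   bit 25 = 1  t=2,i=9
  ##... -> .   bit 24 = 0  t=0,i=11
  #.### -> .   bit 23 = 0  t=0,i=8
  #.##. -> #   bit 22 = 1  t=3,i=8
  #.#.# -> #   bit 21 = 1  t=0,i=6
  #.#.. -> #   bit 20 = 1  t=1,i=6
  #..## -> #   bit 19 = 1  t=5,i=9
  #..#. -> .   bit 18 = 0  t=2,i=10
  #...# -> #   bit 17 = 1  t=1,i=8
  #.... -> .   bit 16 = 0  t=0,i=12
  .#### -> #   bit 15 = 1  t=2,i=5
  .###. -> .   bit 14 = 0  t=0,i=3
  .##.# -> .   bit 13 = 0  t=3,i=6
  .##.. -> .   bit 12 = 0  t=3,i=9
  .#.## -> .   bit 11 = 0  t=0,i=7
  .#.#. -> #   bit 10 = 1  t=1,i=5
  .#..# -> #   bit 9 = 1  t=4,i=11
  .#... -> #   bit 8 = 1  t=1,i=7
  ..### -> .   bit 7 = 0  t=0,i=2
  ..##. -> #   bit 6 = 1  t=3,i=5
  ..#.# -> #   bit 5 = 1  t=1,i=4
  ..#.. -> .   bit 4 = 0  t=1,i=10
  ...## -> .   bit 3 = 0  t=0,i=1
  ...#. -> .   bit 2 = 0  t=1,i=3
  ....# -> .   bit 1 = 0  t=0,i=0
  ..... -> .   bit 0 = 0  t=1,i=0
  bits 10111010011110101000011101100000 = 3128592224

3128592224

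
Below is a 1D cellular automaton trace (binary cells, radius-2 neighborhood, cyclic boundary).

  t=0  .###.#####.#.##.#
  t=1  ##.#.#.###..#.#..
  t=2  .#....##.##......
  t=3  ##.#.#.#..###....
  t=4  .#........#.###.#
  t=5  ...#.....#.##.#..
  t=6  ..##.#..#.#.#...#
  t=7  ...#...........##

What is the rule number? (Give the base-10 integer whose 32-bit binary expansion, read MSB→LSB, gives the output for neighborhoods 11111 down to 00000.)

  [31] ##### => #  t=0,i=7
  [30] ####. => #  t=0,i=8
  [29] ###.# => #  t=0,i=3
  [28] ###.. => #  t=1,i=9
  [27] ##.## => .  t=0,i=4
  [26] ##.#. => .  t=0,i=10
  [25] ##..# => #  t=1,i=10
  [24] ##... => #  t=2,i=11
  [23] #.### => #  t=0,i=1
  [22] #.##. => .  t=0,i=13
  [21] #.#.# => .  t=0,i=11
  [20] #.#.. => .  t=1,i=14
  [19] #..## => .  t=1,i=16
  [18] #..#. => .  t=1,i=11
  [17] #...# => .  t=6,i=14
  [16] #.... => #  t=2,i=3
  [15] .#### => .  t=0,i=6
  [14] .###. => .  t=0,i=2
  [13] .##.# => #  t=0,i=14
  [12] .##.. => #  t=2,i=10
  [11] .#.## => #  t=0,i=0
  [10] .#.#. => .  t=1,i=4
  [9] .#..# => .  t=1,i=15
  [8] .#... => .  t=2,i=2
  [7] ..### => #  t=3,i=10
  [6] ..##. => .  t=1,i=0
  [5] ..#.# => .  t=1,i=12
  [4] ..#.. => #  t=2,i=1
  [3] ...## => #  t=2,i=5
  [2] ...#. => #  t=2,i=0
  [1] ....# => .  t=2,i=4
  [0] ..... => .  t=2,i=13
  bits 11110011100000010011100010011100 = 4085332124

4085332124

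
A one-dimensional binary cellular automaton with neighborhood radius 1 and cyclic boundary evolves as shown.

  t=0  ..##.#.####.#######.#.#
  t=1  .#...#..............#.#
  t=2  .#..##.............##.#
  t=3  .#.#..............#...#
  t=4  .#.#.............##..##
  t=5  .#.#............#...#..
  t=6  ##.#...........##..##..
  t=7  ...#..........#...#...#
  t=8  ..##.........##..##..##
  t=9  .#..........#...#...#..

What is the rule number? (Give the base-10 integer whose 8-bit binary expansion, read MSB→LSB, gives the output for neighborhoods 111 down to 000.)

6

  [7] ### => .  t=0,i=8
  [6] ##. => .  t=0,i=3
  [5] #.# => .  t=0,i=4
  [4] #.. => .  t=0,i=0
  [3] .## => .  t=0,i=2
  [2] .#. => #  t=0,i=5
  [1] ..# => #  t=0,i=1
  [0] ... => .  t=1,i=3
  bits 00000110 = 6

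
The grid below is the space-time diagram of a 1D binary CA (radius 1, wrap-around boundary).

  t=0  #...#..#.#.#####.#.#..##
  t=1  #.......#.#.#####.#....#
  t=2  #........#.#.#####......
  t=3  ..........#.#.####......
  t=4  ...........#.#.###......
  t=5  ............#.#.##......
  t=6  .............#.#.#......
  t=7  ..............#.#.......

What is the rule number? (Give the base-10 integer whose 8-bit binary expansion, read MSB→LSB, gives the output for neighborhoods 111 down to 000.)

224

  [7] ### => #  t=0,i=12
  [6] ##. => #  t=0,i=0
  [5] #.# => #  t=0,i=8
  [4] #.. => .  t=0,i=1
  [3] .## => .  t=0,i=11
  [2] .#. => .  t=0,i=4
  [1] ..# => .  t=0,i=3
  [0] ... => .  t=0,i=2
  bits 11100000 = 224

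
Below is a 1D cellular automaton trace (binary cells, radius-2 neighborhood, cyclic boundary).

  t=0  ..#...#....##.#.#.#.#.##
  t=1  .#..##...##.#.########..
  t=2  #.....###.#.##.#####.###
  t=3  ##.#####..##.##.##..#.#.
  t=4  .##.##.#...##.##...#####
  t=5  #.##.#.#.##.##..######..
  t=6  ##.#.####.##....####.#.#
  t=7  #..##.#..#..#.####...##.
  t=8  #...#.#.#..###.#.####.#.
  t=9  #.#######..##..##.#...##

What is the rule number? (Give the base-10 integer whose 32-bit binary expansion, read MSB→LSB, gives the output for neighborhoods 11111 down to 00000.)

  ##### -> #   bit 31 = 1  t=1,i=16
  ####. -> .   bit 30 = 0  t=1,i=20
  ###.# -> .   bit 29 = 0  t=2,i=8
  ###.. -> #   bit 28 = 1  t=1,i=21
  ##.## -> #   bit 27 = 1  t=2,i=14
  ##.#. -> .   bit 26 = 0  t=0,i=13
  ##..# -> .   bit 25 = 0  t=0,i=0
  ##... -> #   bit 24 = 1  t=1,i=6
  #.### -> .   bit 23 = 0  t=1,i=14
  #.##. -> .   bit 22 = 0  t=0,i=22
  #.#.# -> #   bit 21 = 1  t=0,i=14
  #.#.. -> #   bit 20 = 1  t=4,i=7
  #..## -> .   bit 19 = 0  t=1,i=3
  #..#. -> #   bit 18 = 1  t=0,i=1
  #...# -> #   bit 17 = 1  t=0,i=4
  #.... -> .   bit 16 = 0  t=0,i=8
  .#### -> #   bit 15 = 1  t=1,i=15
  .###. -> #   bit 14 = 1  t=2,i=7
  .##.# -> #   bit 13 = 1  t=0,i=12
  .##.. -> .   bit 12 = 0  t=0,i=23
  .#.## -> #   bit 11 = 1  t=0,i=21
  .#.#. -> #   bit 10 = 1  t=0,i=15
  .#..# -> .   bit 9 = 0  t=1,i=2
  .#... -> .   bit 8 = 0  t=0,i=3
  ..### -> #   bit 7 = 1  t=2,i=6
  ..##. -> .   bit 6 = 0  t=0,i=11
  ..#.# -> #   bit 5 = 1  t=3,i=20
  ..#.. -> .   bit 4 = 0  t=0,i=2
  ...## -> #   bit 3 = 1  t=0,i=10
  ...#. -> #   bit 2 = 1  t=0,i=5
  ....# -> #   bit 1 = 1  t=0,i=9
  ..... -> #   bit 0 = 1  t=2,i=3
  bits 10011001001101101110110010101111 = 2570513583

2570513583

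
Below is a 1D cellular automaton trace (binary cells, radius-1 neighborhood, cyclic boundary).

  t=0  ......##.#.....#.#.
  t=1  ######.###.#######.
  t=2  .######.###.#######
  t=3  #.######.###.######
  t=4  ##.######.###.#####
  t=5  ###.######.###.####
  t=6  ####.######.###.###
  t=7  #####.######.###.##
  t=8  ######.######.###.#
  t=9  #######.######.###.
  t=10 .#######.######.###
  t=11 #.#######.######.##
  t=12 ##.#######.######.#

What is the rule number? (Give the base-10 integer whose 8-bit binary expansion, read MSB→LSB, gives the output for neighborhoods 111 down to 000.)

  ### -> #   bit 7 = 1  t=1,i=1
  ##. -> #   bit 6 = 1  t=0,i=7
  #.# -> #   bit 5 = 1  t=0,i=8
  #.. -> .   bit 4 = 0  t=0,i=10
  .## -> .   bit 3 = 0  t=0,i=6
  .#. -> #   bit 2 = 1  t=0,i=9
  ..# -> #   bit 1 = 1  t=0,i=5
  ... -> #   bit 0 = 1  t=0,i=0
  bits 11100111 = 231

231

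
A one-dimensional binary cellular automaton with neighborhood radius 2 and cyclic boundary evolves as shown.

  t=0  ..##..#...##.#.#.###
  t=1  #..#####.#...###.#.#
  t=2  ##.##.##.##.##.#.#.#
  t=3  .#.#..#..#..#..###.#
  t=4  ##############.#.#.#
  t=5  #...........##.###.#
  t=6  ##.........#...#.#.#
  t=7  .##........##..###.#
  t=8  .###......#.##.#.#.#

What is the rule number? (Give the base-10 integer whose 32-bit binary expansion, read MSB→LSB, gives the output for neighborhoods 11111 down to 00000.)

1945409464

  #####|.  b31=0 t=1,i=5
  ####.|#  b30=1 t=1,i=6
  ###.#|#  b29=1 t=1,i=7
  ###..|#  b28=1 t=0,i=19
  ##.##|.  b27=0 t=2,i=2
  ##.#.|.  b26=0 t=0,i=12
  ##..#|#  b25=1 t=0,i=0
  ##...|#  b24=1 t=5,i=1
  #.###|#  b23=1 t=0,i=17
  #.##.|#  b22=1 t=1,i=19
  #.#.#|#  b21=1 t=0,i=13
  #.#..|#  b20=1 t=1,i=9
  #..##|.  b19=0 t=0,i=1
  #..#.|#  b18=1 t=0,i=5
  #...#|.  b17=0 t=0,i=8
  #....|.  b16=0 t=5,i=2
  .####|#  b15=1 t=1,i=4
  .###.|.  b14=0 t=0,i=18
  .##.#|.  b13=0 t=0,i=11
  .##..|#  b12=1 t=0,i=3
  .#.##|.  b11=0 t=0,i=16
  .#.#.|#  b10=1 t=0,i=14
  .#..#|#  b9=1 t=3,i=4
  .#...|#  b8=1 t=0,i=7
  ..###|#  b7=1 t=1,i=3
  ..##.|.  b6=0 t=0,i=2
  ..#.#|#  b5=1 t=6,i=15
  ..#..|#  b4=1 t=0,i=6
  ...##|#  b3=1 t=0,i=9
  ...#.|.  b2=0 t=6,i=10
  ....#|.  b1=0 t=5,i=10
  .....|.  b0=0 t=5,i=3
  bits 01110011111101001001011110111000 = 1945409464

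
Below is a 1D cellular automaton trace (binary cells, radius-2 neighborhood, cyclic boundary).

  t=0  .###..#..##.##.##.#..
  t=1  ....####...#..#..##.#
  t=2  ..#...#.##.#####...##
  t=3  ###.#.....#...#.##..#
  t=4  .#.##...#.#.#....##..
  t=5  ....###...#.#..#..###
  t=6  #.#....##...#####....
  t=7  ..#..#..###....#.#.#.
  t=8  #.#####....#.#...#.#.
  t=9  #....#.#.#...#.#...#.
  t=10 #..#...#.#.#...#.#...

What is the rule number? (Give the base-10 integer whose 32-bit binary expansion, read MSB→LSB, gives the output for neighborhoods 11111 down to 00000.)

1328943634

  [31] ##### => .  t=2,i=13
  [30] ####. => #  t=1,i=6
  [29] ###.# => .  t=3,i=2
  [28] ###.. => .  t=0,i=3
  [27] ##.## => #  t=0,i=11
  [26] ##.#. => #  t=0,i=17
  [25] ##..# => #  t=0,i=4
  [24] ##... => #  t=1,i=8
  [23] #.### => .  t=2,i=11
  [22] #.##. => .  t=0,i=12
  [21] #.#.# => #  t=4,i=10
  [20] #.#.. => #  t=0,i=18
  [19] #..## => .  t=0,i=8
  [18] #..#. => #  t=0,i=5
  [17] #...# => #  t=0,i=20
  [16] #.... => .  t=1,i=1
  [15] .#### => .  t=1,i=5
  [14] .###. => .  t=0,i=2
  [13] .##.# => .  t=0,i=10
  [12] .##.. => #  t=2,i=20
  [11] .#.## => .  t=2,i=7
  [10] .#.#. => .  t=4,i=9
  [9] .#..# => #  t=0,i=7
  [8] .#... => .  t=0,i=19
  [7] ..### => .  t=0,i=1
  [6] ..##. => .  t=0,i=9
  [5] ..#.# => .  t=2,i=6
  [4] ..#.. => #  t=0,i=6
  [3] ...## => .  t=0,i=0
  [2] ...#. => .  t=1,i=10
  [1] ....# => #  t=1,i=2
  [0] ..... => .  t=3,i=7
  bits 01001111001101100001001000010010 = 1328943634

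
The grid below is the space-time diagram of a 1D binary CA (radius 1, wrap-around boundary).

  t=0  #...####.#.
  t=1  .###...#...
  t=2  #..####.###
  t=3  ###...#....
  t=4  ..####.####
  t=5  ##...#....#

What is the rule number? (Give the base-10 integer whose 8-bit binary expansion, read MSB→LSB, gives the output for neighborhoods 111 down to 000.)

83

  ###|.  b7=0 t=0,i=5
  ##.|#  b6=1 t=0,i=7
  #.#|.  b5=0 t=0,i=8
  #..|#  b4=1 t=0,i=1
  .##|.  b3=0 t=0,i=4
  .#.|.  b2=0 t=0,i=0
  ..#|#  b1=1 t=0,i=3
  ...|#  b0=1 t=0,i=2
  bits 01010011 = 83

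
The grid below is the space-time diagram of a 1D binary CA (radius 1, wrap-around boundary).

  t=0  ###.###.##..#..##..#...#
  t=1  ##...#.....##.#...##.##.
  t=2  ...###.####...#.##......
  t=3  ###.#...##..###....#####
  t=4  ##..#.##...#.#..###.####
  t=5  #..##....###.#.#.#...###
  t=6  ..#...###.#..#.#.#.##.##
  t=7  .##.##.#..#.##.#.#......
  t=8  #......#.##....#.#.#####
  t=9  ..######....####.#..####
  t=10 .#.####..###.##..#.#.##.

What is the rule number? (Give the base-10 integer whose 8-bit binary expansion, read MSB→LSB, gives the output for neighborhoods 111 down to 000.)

135

  ### -> #   bit 7 = 1  t=0,i=0
  ##. -> .   bit 6 = 0  t=0,i=2
  #.# -> .   bit 5 = 0  t=0,i=3
  #.. -> .   bit 4 = 0  t=0,i=10
  .## -> .   bit 3 = 0  t=0,i=4
  .#. -> #   bit 2 = 1  t=0,i=12
  ..# -> #   bit 1 = 1  t=0,i=11
  ... -> #   bit 0 = 1  t=0,i=21
  bits 10000111 = 135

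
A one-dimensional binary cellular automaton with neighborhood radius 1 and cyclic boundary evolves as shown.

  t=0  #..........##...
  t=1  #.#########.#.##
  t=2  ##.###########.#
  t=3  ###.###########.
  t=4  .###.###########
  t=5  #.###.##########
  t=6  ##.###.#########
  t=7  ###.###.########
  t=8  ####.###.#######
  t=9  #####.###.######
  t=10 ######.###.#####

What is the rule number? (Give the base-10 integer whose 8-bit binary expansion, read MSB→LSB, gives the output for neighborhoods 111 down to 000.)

231

  ###|#  b7=1 t=1,i=3
  ##.|#  b6=1 t=0,i=12
  #.#|#  b5=1 t=1,i=1
  #..|.  b4=0 t=0,i=1
  .##|.  b3=0 t=0,i=11
  .#.|#  b2=1 t=0,i=0
  ..#|#  b1=1 t=0,i=10
  ...|#  b0=1 t=0,i=2
  bits 11100111 = 231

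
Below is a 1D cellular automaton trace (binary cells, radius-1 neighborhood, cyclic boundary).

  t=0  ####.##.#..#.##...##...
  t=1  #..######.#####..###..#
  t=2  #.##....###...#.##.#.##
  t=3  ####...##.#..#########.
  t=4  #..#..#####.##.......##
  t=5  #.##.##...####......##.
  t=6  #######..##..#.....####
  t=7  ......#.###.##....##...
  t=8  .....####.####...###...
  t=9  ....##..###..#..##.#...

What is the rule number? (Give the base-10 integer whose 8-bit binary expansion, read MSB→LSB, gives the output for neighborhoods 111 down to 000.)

  ###|.  b7=0 t=0,i=1
  ##.|#  b6=1 t=0,i=3
  #.#|#  b5=1 t=0,i=4
  #..|.  b4=0 t=0,i=9
  .##|#  b3=1 t=0,i=0
  .#.|#  b2=1 t=0,i=8
  ..#|#  b1=1 t=0,i=10
  ...|.  b0=0 t=0,i=16
  bits 01101110 = 110

110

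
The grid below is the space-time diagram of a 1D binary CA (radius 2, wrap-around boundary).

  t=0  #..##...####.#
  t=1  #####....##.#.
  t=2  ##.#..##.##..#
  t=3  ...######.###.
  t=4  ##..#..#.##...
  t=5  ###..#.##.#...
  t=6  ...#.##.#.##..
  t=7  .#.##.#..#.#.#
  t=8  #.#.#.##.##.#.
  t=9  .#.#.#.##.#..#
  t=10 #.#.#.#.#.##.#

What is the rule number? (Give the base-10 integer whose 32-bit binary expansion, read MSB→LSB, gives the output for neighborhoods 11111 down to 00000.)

  ##### -> .   bit 31 = 0  t=1,i=2
  ####. -> #   bit 30 = 1  t=0,i=10
  ###.# -> .   bit 29 = 0  t=0,i=11
  ###.. -> .   bit 28 = 0  t=1,i=4
  ##.## -> #   bit 27 = 1  t=0,i=12
  ##.#. -> .   bit 26 = 0  t=1,i=11
  ##..# -> #   bit 25 = 1  t=0,i=1
  ##... -> .   bit 24 = 0  t=0,i=5
  #.### -> #   bit 23 = 1  t=1,i=0
  #.##. -> .   bit 22 = 0  t=0,i=13
  #.#.# -> .   bit 21 = 0  t=1,i=12
  #.#.. -> #   bit 20 = 1  t=2,i=3
  #..## -> #   bit 19 = 1  t=0,i=2
  #..#. -> .   bit 18 = 0  t=4,i=3
  #...# -> .   bit 17 = 0  t=0,i=6
  #.... -> #   bit 16 = 1  t=1,i=6
  .#### -> #   bit 15 = 1  t=0,i=9
  .###. -> .   bit 14 = 0  t=2,i=0
  .##.# -> #   bit 13 = 1  t=1,i=10
  .##.. -> #   bit 12 = 1  t=0,i=0
  .#.## -> #   bit 11 = 1  t=1,i=13
  .#.#. -> #   bit 10 = 1  t=7,i=0
  .#..# -> #   bit 9 = 1  t=2,i=4
  .#... -> #   bit 8 = 1  t=5,i=11
  ..### -> .   bit 7 = 0  t=0,i=8
  ..##. -> #   bit 6 = 1  t=0,i=3
  ..#.# -> #   bit 5 = 1  t=4,i=7
  ..#.. -> .   bit 4 = 0  t=4,i=4
  ...## -> .   bit 3 = 0  t=0,i=7
  ...#. -> .   bit 2 = 0  t=6,i=2
  ....# -> #   bit 1 = 1  t=1,i=7
  ..... -> .   bit 0 = 0  t=6,i=0
  bits 01001010100110011011111101100010 = 1251589986

1251589986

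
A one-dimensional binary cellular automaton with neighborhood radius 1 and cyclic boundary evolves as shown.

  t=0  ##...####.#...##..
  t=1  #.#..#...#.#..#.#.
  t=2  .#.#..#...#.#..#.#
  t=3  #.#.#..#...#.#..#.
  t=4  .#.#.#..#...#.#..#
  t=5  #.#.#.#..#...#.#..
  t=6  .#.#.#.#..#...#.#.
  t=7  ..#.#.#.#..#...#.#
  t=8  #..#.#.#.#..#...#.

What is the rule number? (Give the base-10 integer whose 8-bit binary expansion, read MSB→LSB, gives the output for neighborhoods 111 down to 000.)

  ###|.  b7=0 t=0,i=6
  ##.|.  b6=0 t=0,i=1
  #.#|#  b5=1 t=0,i=9
  #..|#  b4=1 t=0,i=2
  .##|#  b3=1 t=0,i=0
  .#.|.  b2=0 t=0,i=10
  ..#|.  b1=0 t=0,i=4
  ...|.  b0=0 t=0,i=3
  bits 00111000 = 56

56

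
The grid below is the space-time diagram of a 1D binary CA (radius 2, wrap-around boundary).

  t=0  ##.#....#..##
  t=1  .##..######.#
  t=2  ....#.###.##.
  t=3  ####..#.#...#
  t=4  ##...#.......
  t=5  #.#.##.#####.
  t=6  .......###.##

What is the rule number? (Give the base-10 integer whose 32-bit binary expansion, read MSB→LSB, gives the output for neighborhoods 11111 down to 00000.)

  nb #####: next=#  (t=1,i=7, bit31=1)
  nb ####.: next=.  (t=0,i=0, bit30=0)
  nb ###.#: next=#  (t=0,i=1, bit29=1)
  nb ###..: next=.  (t=3,i=3, bit28=0)
  nb ##.##: next=.  (t=2,i=9, bit27=0)
  nb ##.#.: next=#  (t=0,i=2, bit26=1)
  nb ##..#: next=.  (t=1,i=3, bit25=0)
  nb ##...: next=#  (t=2,i=12, bit24=1)
  nb #.###: next=#  (t=2,i=6, bit23=1)
  nb #.##.: next=.  (t=1,i=1, bit22=0)
  nb #.#.#: next=.  (t=1,i=12, bit21=0)
  nb #.#..: next=.  (t=0,i=3, bit20=0)
  nb #..##: next=#  (t=0,i=10, bit19=1)
  nb #..#.: next=#  (t=3,i=5, bit18=1)
  nb #...#: next=.  (t=3,i=10, bit17=0)
  nb #....: next=#  (t=0,i=5, bit16=1)
  nb .####: next=#  (t=0,i=12, bit15=1)
  nb .###.: next=.  (t=2,i=7, bit14=0)
  nb .##.#: next=.  (t=5,i=5, bit13=0)
  nb .##..: next=.  (t=1,i=2, bit12=0)
  nb .#.##: next=.  (t=1,i=0, bit11=0)
  nb .#.#.: next=.  (t=3,i=7, bit10=0)
  nb .#..#: next=#  (t=0,i=9, bit9=1)
  nb .#...: next=.  (t=0,i=4, bit8=0)
  nb ..###: next=.  (t=0,i=11, bit7=0)
  nb ..##.: next=#  (t=4,i=0, bit6=1)
  nb ..#.#: next=.  (t=2,i=4, bit5=0)
  nb ..#..: next=#  (t=0,i=8, bit4=1)
  nb ...##: next=.  (t=3,i=11, bit3=0)
  nb ...#.: next=#  (t=0,i=7, bit2=1)
  nb ....#: next=#  (t=0,i=6, bit1=1)
  nb .....: next=#  (t=2,i=1, bit0=1)
  bits 10100101100011011000001001010111 = 2777514583

2777514583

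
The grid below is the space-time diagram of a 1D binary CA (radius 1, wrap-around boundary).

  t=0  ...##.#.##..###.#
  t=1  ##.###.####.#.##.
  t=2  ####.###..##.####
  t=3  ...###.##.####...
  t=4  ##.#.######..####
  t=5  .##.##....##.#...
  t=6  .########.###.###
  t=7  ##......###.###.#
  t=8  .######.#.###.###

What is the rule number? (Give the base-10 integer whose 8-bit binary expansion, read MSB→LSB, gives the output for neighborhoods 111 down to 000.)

121

  ### -> .   bit 7 = 0  t=0,i=13
  ##. -> #   bit 6 = 1  t=0,i=4
  #.# -> #   bit 5 = 1  t=0,i=5
  #.. -> #   bit 4 = 1  t=0,i=0
  .## -> #   bit 3 = 1  t=0,i=3
  .#. -> .   bit 2 = 0  t=0,i=6
  ..# -> .   bit 1 = 0  t=0,i=2
  ... -> #   bit 0 = 1  t=0,i=1
  bits 01111001 = 121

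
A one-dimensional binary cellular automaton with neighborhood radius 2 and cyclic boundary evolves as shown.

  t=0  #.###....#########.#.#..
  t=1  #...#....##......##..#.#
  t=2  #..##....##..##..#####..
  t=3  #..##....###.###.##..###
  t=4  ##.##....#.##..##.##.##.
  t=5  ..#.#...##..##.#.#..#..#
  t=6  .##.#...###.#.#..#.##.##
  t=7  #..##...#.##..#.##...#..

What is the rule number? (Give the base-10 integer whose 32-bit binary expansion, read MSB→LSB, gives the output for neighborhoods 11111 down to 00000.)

1041535221

  [31] ##### => .  t=0,i=11
  [30] ####. => .  t=0,i=16
  [29] ###.# => #  t=0,i=17
  [28] ###.. => #  t=0,i=4
  [27] ##.## => #  t=3,i=12
  [26] ##.#. => #  t=0,i=18
  [25] ##..# => #  t=1,i=19
  [24] ##... => .  t=0,i=5
  [23] #.### => .  t=0,i=2
  [22] #.##. => .  t=1,i=23
  [21] #.#.# => .  t=0,i=19
  [20] #.#.. => #  t=0,i=21
  [19] #..## => .  t=2,i=2
  [18] #..#. => #  t=0,i=23
  [17] #...# => .  t=1,i=2
  [16] #.... => .  t=0,i=6
  [15] .#### => #  t=0,i=10
  [14] .###. => .  t=0,i=3
  [13] .##.# => .  t=4,i=1
  [12] .##.. => #  t=1,i=0
  [11] .#.## => .  t=0,i=1
  [10] .#.#. => .  t=0,i=20
  [9] .#..# => .  t=0,i=22
  [8] .#... => .  t=1,i=5
  [7] ..### => #  t=0,i=9
  [6] ..##. => #  t=1,i=9
  [5] ..#.# => #  t=0,i=0
  [4] ..#.. => #  t=1,i=4
  [3] ...## => .  t=0,i=8
  [2] ...#. => #  t=1,i=3
  [1] ....# => .  t=0,i=7
  [0] ..... => #  t=1,i=13
  bits 00111110000101001001000011110101 = 1041535221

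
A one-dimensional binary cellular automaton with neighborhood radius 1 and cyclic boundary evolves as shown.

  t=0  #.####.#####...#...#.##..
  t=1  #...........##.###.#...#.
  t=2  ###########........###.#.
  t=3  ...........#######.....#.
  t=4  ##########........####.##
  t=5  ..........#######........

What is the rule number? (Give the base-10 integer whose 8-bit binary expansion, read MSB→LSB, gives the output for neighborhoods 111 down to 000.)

  ### -> .   bit 7 = 0  t=0,i=3
  ##. -> .   bit 6 = 0  t=0,i=5
  #.# -> .   bit 5 = 0  t=0,i=1
  #.. -> #   bit 4 = 1  t=0,i=12
  .## -> .   bit 3 = 0  t=0,i=2
  .#. -> #   bit 2 = 1  t=0,i=0
  ..# -> .   bit 1 = 0  t=0,i=14
  ... -> #   bit 0 = 1  t=0,i=13
  bits 00010101 = 21

21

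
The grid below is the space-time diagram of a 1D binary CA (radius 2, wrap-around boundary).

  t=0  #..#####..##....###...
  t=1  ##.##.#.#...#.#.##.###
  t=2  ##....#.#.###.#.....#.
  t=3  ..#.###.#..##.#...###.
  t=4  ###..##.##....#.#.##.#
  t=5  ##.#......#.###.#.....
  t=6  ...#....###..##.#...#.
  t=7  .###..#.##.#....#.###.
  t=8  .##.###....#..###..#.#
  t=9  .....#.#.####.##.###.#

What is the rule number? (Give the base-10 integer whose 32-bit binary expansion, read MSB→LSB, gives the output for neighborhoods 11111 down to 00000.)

  nb #####: next=.  (t=0,i=5, bit31=0)
  nb ####.: next=#  (t=0,i=6, bit30=1)
  nb ###.#: next=#  (t=1,i=1, bit29=1)
  nb ###..: next=.  (t=0,i=7, bit28=0)
  nb ##.##: next=.  (t=1,i=2, bit27=0)
  nb ##.#.: next=.  (t=1,i=5, bit26=0)
  nb ##..#: next=#  (t=0,i=8, bit25=1)
  nb ##...: next=#  (t=0,i=12, bit24=1)
  nb #.###: next=.  (t=1,i=19, bit23=0)
  nb #.##.: next=.  (t=1,i=3, bit22=0)
  nb #.#.#: next=#  (t=1,i=6, bit21=1)
  nb #.#..: next=#  (t=1,i=8, bit20=1)
  nb #..##: next=.  (t=0,i=2, bit19=0)
  nb #..#.: next=#  (t=7,i=5, bit18=1)
  nb #...#: next=#  (t=0,i=20, bit17=1)
  nb #....: next=.  (t=0,i=13, bit16=0)
  nb .####: next=#  (t=0,i=4, bit15=1)
  nb .###.: next=#  (t=0,i=17, bit14=1)
  nb .##.#: next=.  (t=1,i=4, bit13=0)
  nb .##..: next=.  (t=0,i=11, bit12=0)
  nb .#.##: next=.  (t=1,i=15, bit11=0)
  nb .#.#.: next=.  (t=1,i=7, bit10=0)
  nb .#..#: next=#  (t=0,i=1, bit9=1)
  nb .#...: next=.  (t=1,i=9, bit8=0)
  nb ..###: next=#  (t=0,i=3, bit7=1)
  nb ..##.: next=.  (t=0,i=10, bit6=0)
  nb ..#.#: next=#  (t=1,i=12, bit5=1)
  nb ..#..: next=#  (t=0,i=0, bit4=1)
  nb ...##: next=.  (t=0,i=15, bit3=0)
  nb ...#.: next=#  (t=0,i=21, bit2=1)
  nb ....#: next=#  (t=0,i=14, bit1=1)
  nb .....: next=.  (t=2,i=17, bit0=0)
  bits 01100011001101101100001010110110 = 1664533174

1664533174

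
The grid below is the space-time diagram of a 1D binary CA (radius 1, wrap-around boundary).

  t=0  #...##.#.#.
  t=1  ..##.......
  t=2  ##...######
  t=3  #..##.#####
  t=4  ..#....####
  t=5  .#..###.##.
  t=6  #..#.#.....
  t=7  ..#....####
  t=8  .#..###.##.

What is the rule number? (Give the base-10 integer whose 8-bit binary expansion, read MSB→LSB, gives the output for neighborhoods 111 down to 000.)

  nb ###: next=#  (t=2,i=0, bit7=1)
  nb ##.: next=.  (t=0,i=5, bit6=0)
  nb #.#: next=.  (t=0,i=6, bit5=0)
  nb #..: next=.  (t=0,i=1, bit4=0)
  nb .##: next=.  (t=0,i=4, bit3=0)
  nb .#.: next=.  (t=0,i=0, bit2=0)
  nb ..#: next=#  (t=0,i=3, bit1=1)
  nb ...: next=#  (t=0,i=2, bit0=1)
  bits 10000011 = 131

131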